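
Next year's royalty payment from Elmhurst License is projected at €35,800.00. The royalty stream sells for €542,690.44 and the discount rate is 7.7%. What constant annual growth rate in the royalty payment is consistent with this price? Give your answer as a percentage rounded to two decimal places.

1.10%

P = D₁/(r−g) ⇒ g = r − D₁/P = 0.077 − €35,800.00/€542,690.44 = 0.011032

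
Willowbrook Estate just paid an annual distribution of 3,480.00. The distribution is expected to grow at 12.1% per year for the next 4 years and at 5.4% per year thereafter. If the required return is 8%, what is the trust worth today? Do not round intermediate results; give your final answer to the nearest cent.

D_1 = 3901.08000
D_2 = 4373.11068
D_3 = 4902.25707
D_4 = 5495.43018
Terminal value at year 4: TV = D_4×(1+g_2)/(r−g_2) = 5792.18341/0.026 = 222776.28491
P_0 = D_1/(1+r)^1 + D_2/(1+r)^2 + D_3/(1+r)^3 + D_4/(1+r)^4 + TV/(1+r)^4
    = 3612.11111 + 3749.23755 + 3891.56972 + 4039.30523 + 163747.21990 = 179039.44352

179039.44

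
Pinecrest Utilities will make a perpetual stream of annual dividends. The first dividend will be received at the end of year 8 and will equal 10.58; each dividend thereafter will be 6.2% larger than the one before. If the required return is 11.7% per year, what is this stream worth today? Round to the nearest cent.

Value at end of year 7: C₁ / (r − g) = 10.58 / (0.117 − 0.062) = 192.3636
Discount to today: PV = 192.3636 / (1 + 0.117)^7 = 192.3636 / 2.169563 = 88.66

88.66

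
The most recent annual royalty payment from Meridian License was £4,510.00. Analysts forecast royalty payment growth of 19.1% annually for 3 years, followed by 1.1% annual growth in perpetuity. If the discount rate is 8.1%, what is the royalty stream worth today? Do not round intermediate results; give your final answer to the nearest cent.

D_1 = 5371.41000
D_2 = 6397.34931
D_3 = 7619.24303
Terminal value at year 3: TV = D_3×(1+g_2)/(r−g_2) = 7703.05470/0.07 = 110043.63859
P_0 = D_1/(1+r)^1 + D_2/(1+r)^2 + D_3/(1+r)^3 + TV/(1+r)^3
    = 4968.92692 + 5474.55316 + 6031.63072 + 87113.98083 = 103589.09162

£103589.09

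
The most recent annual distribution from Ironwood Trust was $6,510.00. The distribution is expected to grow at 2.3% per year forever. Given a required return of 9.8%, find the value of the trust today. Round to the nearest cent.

$88796.40

D₁ = D₀ × (1 + g) = $6,510.00 × 1.023 = $6,659.7300
Growing perpetuity: P = D₁ / (r − g) = $6,659.7300 / (0.098 − 0.023) = $88,796.40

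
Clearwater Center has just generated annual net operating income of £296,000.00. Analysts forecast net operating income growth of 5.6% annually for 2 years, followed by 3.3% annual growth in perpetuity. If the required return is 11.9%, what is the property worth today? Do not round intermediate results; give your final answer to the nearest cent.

D_1 = 312576.00000
D_2 = 330080.25600
Terminal value at year 2: TV = D_2×(1+g_2)/(r−g_2) = 340972.90445/0.086 = 3964801.21451
P_0 = D_1/(1+r)^1 + D_2/(1+r)^2 + TV/(1+r)^2
    = 279335.12064 + 263608.47846 + 3166366.95642 = 3709310.55552

£3709310.56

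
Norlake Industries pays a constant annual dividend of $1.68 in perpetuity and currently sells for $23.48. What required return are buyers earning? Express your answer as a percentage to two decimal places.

P = C/r ⇒ r = C/P = $1.68/$23.48 = 0.071550

7.16%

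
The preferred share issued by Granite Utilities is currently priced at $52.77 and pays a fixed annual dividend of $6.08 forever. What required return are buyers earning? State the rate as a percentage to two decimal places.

P = C/r ⇒ r = C/P = $6.08/$52.77 = 0.115217

11.52%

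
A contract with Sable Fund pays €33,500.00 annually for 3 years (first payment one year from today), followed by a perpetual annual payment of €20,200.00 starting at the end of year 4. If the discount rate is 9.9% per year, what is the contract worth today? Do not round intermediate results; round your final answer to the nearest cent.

PV of 3-year annuity: €33,500.00 × [1 − (1+0.099)^−3] / 0.099 = 83456.42750
Perpetuity value at year 3: €20,200.00 / 0.099 = 204040.40404
PV of perpetuity: 204040.40404 / (1+0.099)^3 = 153717.42387
Total PV = 83456.42750 + 153717.42387 = 237173.85138

€237173.85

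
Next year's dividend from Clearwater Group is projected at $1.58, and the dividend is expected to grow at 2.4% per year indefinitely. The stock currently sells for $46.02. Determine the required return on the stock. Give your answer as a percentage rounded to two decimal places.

5.83%

P = D₁/(r − g) ⇒ r = D₁/P + g = $1.5800/$46.02 + 0.024 = 0.034333 + 0.024 = 0.058333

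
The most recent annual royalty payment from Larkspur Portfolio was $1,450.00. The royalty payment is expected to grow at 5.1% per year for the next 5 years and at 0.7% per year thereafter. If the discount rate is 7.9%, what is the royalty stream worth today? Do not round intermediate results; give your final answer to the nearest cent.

$24486.36

D_1 = 1523.95000
D_2 = 1601.67145
D_3 = 1683.35669
D_4 = 1769.20789
D_5 = 1859.43749
Terminal value at year 5: TV = D_5×(1+g_2)/(r−g_2) = 1872.45355/0.072 = 26006.29930
P_0 = D_1/(1+r)^1 + D_2/(1+r)^2 + D_3/(1+r)^3 + D_4/(1+r)^4 + D_5/(1+r)^5 + TV/(1+r)^5
    = 1412.37257 + 1375.72156 + 1340.02165 + 1305.24815 + 1271.37702 + 17781.62033 = 24486.36130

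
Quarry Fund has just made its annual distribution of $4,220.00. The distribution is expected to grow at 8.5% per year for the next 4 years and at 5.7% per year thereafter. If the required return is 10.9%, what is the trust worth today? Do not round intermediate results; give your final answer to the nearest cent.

$94578.03

D_1 = 4578.70000
D_2 = 4967.88950
D_3 = 5390.16011
D_4 = 5848.32372
Terminal value at year 4: TV = D_4×(1+g_2)/(r−g_2) = 6181.67817/0.052 = 118878.42632
P_0 = D_1/(1+r)^1 + D_2/(1+r)^2 + D_3/(1+r)^3 + D_4/(1+r)^4 + TV/(1+r)^4
    = 4128.67448 + 4039.32535 + 3951.90983 + 3866.38608 + 78591.73253 = 94578.02828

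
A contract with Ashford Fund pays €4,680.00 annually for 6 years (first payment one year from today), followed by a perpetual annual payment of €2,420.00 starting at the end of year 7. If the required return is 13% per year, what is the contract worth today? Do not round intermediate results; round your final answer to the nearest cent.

PV of 6-year annuity: €4,680.00 × [1 − (1+0.13)^−6] / 0.13 = 18708.53301
Perpetuity value at year 6: €2,420.00 / 0.13 = 18615.38462
PV of perpetuity: 18615.38462 / (1+0.13)^6 = 8941.31413
Total PV = 18708.53301 + 8941.31413 = 27649.84714

€27649.85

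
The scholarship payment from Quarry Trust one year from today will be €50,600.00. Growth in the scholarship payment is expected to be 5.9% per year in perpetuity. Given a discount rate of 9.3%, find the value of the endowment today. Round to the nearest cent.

€1488235.29

Growing perpetuity: P = D₁ / (r − g) = €50,600.0000 / (0.093 − 0.059) = €1,488,235.29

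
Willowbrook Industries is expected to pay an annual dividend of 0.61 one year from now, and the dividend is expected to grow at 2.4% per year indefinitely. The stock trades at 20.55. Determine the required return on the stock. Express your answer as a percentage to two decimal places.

P = D₁/(r − g) ⇒ r = D₁/P + g = 0.6100/20.55 + 0.024 = 0.029684 + 0.024 = 0.053684

5.37%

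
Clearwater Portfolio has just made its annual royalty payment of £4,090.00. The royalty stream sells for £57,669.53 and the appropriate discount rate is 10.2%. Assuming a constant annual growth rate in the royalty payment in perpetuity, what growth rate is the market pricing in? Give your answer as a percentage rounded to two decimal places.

P = D₀(1+g)/(r−g) ⇒ P(r−g) = D₀(1+g) ⇒ g(P+D₀) = P·r − D₀
g = (P·r − D₀)/(P + D₀) = (£57,669.53×0.102 − £4,090.00) / (£57,669.53 + £4,090.00) = 0.029020

2.90%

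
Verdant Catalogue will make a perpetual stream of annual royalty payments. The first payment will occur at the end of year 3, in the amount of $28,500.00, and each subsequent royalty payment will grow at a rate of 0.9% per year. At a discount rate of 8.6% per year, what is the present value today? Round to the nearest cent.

$313830.02

Value at end of year 2: C₁ / (r − g) = $28,500.00 / (0.086 − 0.009) = $370,129.8701
Discount to today: PV = $370,129.8701 / (1 + 0.086)^2 = $370,129.8701 / 1.179396 = $313,830.02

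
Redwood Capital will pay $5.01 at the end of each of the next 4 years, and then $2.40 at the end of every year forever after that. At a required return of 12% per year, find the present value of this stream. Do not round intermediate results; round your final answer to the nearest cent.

PV of 4-year annuity: $5.01 × [1 − (1+0.12)^−4] / 0.12 = 15.21712
Perpetuity value at year 4: $2.40 / 0.12 = 20.00000
PV of perpetuity: 20.00000 / (1+0.12)^4 = 12.71036
Total PV = 15.21712 + 12.71036 = 27.92748

$27.93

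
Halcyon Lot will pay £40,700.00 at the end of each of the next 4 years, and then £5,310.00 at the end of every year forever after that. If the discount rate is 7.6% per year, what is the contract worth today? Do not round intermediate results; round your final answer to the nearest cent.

PV of 4-year annuity: £40,700.00 × [1 − (1+0.076)^−4] / 0.076 = 136012.56517
Perpetuity value at year 4: £5,310.00 / 0.076 = 69868.42105
PV of perpetuity: 69868.42105 / (1+0.076)^4 = 52123.29277
Total PV = 136012.56517 + 52123.29277 = 188135.85794

£188135.86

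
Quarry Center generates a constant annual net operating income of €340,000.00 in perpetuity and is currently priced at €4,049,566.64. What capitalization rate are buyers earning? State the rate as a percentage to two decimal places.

8.40%

P = C/r ⇒ r = C/P = €340,000.00/€4,049,566.64 = 0.083960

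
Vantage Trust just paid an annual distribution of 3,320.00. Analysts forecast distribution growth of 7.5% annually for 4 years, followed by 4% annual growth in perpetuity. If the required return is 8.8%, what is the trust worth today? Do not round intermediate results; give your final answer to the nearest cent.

81444.49

D_1 = 3569.00000
D_2 = 3836.67500
D_3 = 4124.42562
D_4 = 4433.75755
Terminal value at year 4: TV = D_4×(1+g_2)/(r−g_2) = 4611.10785/0.048 = 96064.74685
P_0 = D_1/(1+r)^1 + D_2/(1+r)^2 + D_3/(1+r)^3 + D_4/(1+r)^4 + TV/(1+r)^4
    = 3280.33088 + 3241.13575 + 3202.40895 + 3164.14487 + 68556.47216 = 81444.49261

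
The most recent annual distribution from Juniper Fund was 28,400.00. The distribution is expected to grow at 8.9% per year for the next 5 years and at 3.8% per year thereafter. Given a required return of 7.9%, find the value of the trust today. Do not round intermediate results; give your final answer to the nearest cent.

D_1 = 30927.60000
D_2 = 33680.15640
D_3 = 36677.69032
D_4 = 39942.00476
D_5 = 43496.84318
Terminal value at year 5: TV = D_5×(1+g_2)/(r−g_2) = 45149.72322/0.041 = 1101212.76152
P_0 = D_1/(1+r)^1 + D_2/(1+r)^2 + D_3/(1+r)^3 + D_4/(1+r)^4 + D_5/(1+r)^5 + TV/(1+r)^5
    = 28663.20667 + 28928.85270 + 29196.96070 + 29467.55348 + 29740.65406 + 752946.31509 = 898943.54271

898943.54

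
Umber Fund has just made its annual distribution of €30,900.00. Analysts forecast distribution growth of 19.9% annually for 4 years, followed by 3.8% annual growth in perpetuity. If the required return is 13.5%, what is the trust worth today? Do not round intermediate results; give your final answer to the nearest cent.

D_1 = 37049.10000
D_2 = 44421.87090
D_3 = 53261.82321
D_4 = 63860.92603
Terminal value at year 4: TV = D_4×(1+g_2)/(r−g_2) = 66287.64122/0.097 = 683377.74450
P_0 = D_1/(1+r)^1 + D_2/(1+r)^2 + D_3/(1+r)^3 + D_4/(1+r)^4 + TV/(1+r)^4
    = 32642.37885 + 34483.00638 + 36427.42260 + 38481.47991 + 411791.50670 = 553825.79446

€553825.79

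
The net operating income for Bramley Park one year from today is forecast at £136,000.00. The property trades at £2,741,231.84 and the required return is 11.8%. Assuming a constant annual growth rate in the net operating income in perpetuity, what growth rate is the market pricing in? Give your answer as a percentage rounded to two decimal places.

P = D₁/(r−g) ⇒ g = r − D₁/P = 0.118 − £136,000.00/£2,741,231.84 = 0.068387

6.84%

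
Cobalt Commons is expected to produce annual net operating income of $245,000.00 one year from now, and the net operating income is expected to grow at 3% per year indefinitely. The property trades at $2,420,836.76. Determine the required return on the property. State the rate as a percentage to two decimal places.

P = D₁/(r − g) ⇒ r = D₁/P + g = $245,000.0000/$2,420,836.76 + 0.03 = 0.101205 + 0.03 = 0.131205

13.12%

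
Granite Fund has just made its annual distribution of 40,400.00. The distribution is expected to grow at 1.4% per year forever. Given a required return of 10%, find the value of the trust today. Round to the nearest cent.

D₁ = D₀ × (1 + g) = 40,400.00 × 1.014 = 40,965.6000
Growing perpetuity: P = D₁ / (r − g) = 40,965.6000 / (0.1 − 0.014) = 476,344.19

476344.19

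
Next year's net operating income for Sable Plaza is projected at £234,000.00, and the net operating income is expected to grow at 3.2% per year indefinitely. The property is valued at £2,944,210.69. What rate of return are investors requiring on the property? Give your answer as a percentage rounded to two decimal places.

P = D₁/(r − g) ⇒ r = D₁/P + g = £234,000.0000/£2,944,210.69 + 0.032 = 0.079478 + 0.032 = 0.111478

11.15%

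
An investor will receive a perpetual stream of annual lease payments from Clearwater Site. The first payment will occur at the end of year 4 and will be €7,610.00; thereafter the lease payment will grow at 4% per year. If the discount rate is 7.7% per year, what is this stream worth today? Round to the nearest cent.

€164640.18

Value at end of year 3: C₁ / (r − g) = €7,610.00 / (0.077 − 0.04) = €205,675.6757
Discount to today: PV = €205,675.6757 / (1 + 0.077)^3 = €205,675.6757 / 1.249244 = €164,640.18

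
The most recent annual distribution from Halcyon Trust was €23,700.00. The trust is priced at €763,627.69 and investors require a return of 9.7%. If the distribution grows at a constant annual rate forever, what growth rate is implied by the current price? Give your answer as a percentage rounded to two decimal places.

6.40%

P = D₀(1+g)/(r−g) ⇒ P(r−g) = D₀(1+g) ⇒ g(P+D₀) = P·r − D₀
g = (P·r − D₀)/(P + D₀) = (€763,627.69×0.097 − €23,700.00) / (€763,627.69 + €23,700.00) = 0.063978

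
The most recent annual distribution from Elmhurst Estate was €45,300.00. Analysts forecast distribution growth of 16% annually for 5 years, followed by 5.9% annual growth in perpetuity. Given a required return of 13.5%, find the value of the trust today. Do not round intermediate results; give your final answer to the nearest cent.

€945781.82

D_1 = 52548.00000
D_2 = 60955.68000
D_3 = 70708.58880
D_4 = 82021.96301
D_5 = 95145.47709
Terminal value at year 5: TV = D_5×(1+g_2)/(r−g_2) = 100759.06024/0.076 = 1325777.10839
P_0 = D_1/(1+r)^1 + D_2/(1+r)^2 + D_3/(1+r)^3 + D_4/(1+r)^4 + D_5/(1+r)^5 + TV/(1+r)^5
    = 46297.79736 + 47317.57263 + 48359.80991 + 49425.00396 + 50513.66044 + 703867.97899 = 945781.82329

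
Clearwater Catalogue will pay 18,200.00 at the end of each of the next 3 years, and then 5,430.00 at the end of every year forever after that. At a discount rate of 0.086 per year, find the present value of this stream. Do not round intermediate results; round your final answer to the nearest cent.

PV of 3-year annuity: 18,200.00 × [1 − (1+0.086)^−3] / 0.086 = 46399.97736
Perpetuity value at year 3: 5,430.00 / 0.086 = 63139.53488
PV of perpetuity: 63139.53488 / (1+0.086)^3 = 49296.02516
Total PV = 46399.97736 + 49296.02516 = 95696.00251

95696.00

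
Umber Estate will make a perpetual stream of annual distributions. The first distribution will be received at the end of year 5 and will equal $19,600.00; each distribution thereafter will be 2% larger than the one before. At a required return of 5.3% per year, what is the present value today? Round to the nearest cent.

Value at end of year 4: C₁ / (r − g) = $19,600.00 / (0.053 − 0.02) = $593,939.3939
Discount to today: PV = $593,939.3939 / (1 + 0.053)^4 = $593,939.3939 / 1.229457 = $483,090.67

$483090.67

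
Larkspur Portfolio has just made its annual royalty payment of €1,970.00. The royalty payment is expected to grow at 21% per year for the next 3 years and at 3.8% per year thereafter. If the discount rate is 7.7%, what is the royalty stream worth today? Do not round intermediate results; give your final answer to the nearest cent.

€81848.17

D_1 = 2383.70000
D_2 = 2884.27700
D_3 = 3489.97517
Terminal value at year 3: TV = D_3×(1+g_2)/(r−g_2) = 3622.59423/0.039 = 92887.03145
P_0 = D_1/(1+r)^1 + D_2/(1+r)^2 + D_3/(1+r)^3 + TV/(1+r)^3
    = 2213.27762 + 2486.59789 + 2793.67079 + 74354.62261 = 81848.16891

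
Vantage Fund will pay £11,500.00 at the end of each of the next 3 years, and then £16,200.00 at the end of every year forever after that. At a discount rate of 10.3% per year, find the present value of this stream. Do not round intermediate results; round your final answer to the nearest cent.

£145654.81

PV of 3-year annuity: £11,500.00 × [1 − (1+0.103)^−3] / 0.103 = 28448.42559
Perpetuity value at year 3: £16,200.00 / 0.103 = 157281.55340
PV of perpetuity: 157281.55340 / (1+0.103)^3 = 117206.37996
Total PV = 28448.42559 + 117206.37996 = 145654.80555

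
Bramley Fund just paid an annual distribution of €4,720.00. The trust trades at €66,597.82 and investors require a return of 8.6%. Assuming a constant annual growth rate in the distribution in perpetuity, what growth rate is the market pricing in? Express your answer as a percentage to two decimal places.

1.41%

P = D₀(1+g)/(r−g) ⇒ P(r−g) = D₀(1+g) ⇒ g(P+D₀) = P·r − D₀
g = (P·r − D₀)/(P + D₀) = (€66,597.82×0.086 − €4,720.00) / (€66,597.82 + €4,720.00) = 0.014126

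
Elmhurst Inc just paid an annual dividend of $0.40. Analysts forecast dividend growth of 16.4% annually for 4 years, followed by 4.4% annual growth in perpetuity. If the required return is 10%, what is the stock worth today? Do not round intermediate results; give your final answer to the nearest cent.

D_1 = 0.46560
D_2 = 0.54196
D_3 = 0.63084
D_4 = 0.73430
Terminal value at year 4: TV = D_4×(1+g_2)/(r−g_2) = 0.76661/0.056 = 13.68940
P_0 = D_1/(1+r)^1 + D_2/(1+r)^2 + D_3/(1+r)^3 + D_4/(1+r)^4 + TV/(1+r)^4
    = 0.42327 + 0.44790 + 0.47396 + 0.50153 + 9.35004 = 11.19671

$11.20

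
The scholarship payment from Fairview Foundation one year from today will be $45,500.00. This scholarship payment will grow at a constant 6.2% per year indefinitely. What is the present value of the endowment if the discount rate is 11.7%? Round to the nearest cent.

$827272.73

Growing perpetuity: P = D₁ / (r − g) = $45,500.0000 / (0.117 − 0.062) = $827,272.73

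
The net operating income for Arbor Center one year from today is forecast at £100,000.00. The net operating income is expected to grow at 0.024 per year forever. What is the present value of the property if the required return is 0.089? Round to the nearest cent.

£1538461.54

Growing perpetuity: P = D₁ / (r − g) = £100,000.0000 / (0.089 − 0.024) = £1,538,461.54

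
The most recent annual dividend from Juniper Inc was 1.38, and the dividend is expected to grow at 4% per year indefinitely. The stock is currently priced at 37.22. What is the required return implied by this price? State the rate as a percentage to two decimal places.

D₁ = 1.38 × 1.04 = 1.4352
P = D₁/(r − g) ⇒ r = D₁/P + g = 1.4352/37.22 + 0.04 = 0.038560 + 0.04 = 0.078560

7.86%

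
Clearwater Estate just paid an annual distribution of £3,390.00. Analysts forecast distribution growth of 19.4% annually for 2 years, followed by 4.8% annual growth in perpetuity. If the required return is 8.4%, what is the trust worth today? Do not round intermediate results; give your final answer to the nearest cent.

£127578.46

D_1 = 4047.66000
D_2 = 4832.90604
Terminal value at year 2: TV = D_2×(1+g_2)/(r−g_2) = 5064.88553/0.036 = 140691.26472
P_0 = D_1/(1+r)^1 + D_2/(1+r)^2 + TV/(1+r)^2
    = 3734.00369 + 4112.91550 + 119731.54022 = 127578.45941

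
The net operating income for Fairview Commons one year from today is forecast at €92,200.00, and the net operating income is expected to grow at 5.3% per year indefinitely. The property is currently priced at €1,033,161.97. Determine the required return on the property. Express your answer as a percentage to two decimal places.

14.22%

P = D₁/(r − g) ⇒ r = D₁/P + g = €92,200.0000/€1,033,161.97 + 0.053 = 0.089241 + 0.053 = 0.142241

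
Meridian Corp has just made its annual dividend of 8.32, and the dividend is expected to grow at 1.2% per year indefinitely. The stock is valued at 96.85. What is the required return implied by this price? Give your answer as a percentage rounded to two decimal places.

9.89%

D₁ = 8.32 × 1.012 = 8.4198
P = D₁/(r − g) ⇒ r = D₁/P + g = 8.4198/96.85 + 0.012 = 0.086937 + 0.012 = 0.098937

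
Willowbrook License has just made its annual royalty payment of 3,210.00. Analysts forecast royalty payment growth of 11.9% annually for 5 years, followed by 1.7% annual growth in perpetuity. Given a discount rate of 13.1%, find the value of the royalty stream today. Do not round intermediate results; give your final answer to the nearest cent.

D_1 = 3591.99000
D_2 = 4019.43681
D_3 = 4497.74979
D_4 = 5032.98202
D_5 = 5631.90688
Terminal value at year 5: TV = D_5×(1+g_2)/(r−g_2) = 5727.64929/0.114 = 50242.53765
P_0 = D_1/(1+r)^1 + D_2/(1+r)^2 + D_3/(1+r)^3 + D_4/(1+r)^4 + D_5/(1+r)^5 + TV/(1+r)^5
    = 3175.94164 + 3142.24465 + 3108.90519 + 3075.91945 + 3043.28370 + 27149.29409 = 42695.58873

42695.59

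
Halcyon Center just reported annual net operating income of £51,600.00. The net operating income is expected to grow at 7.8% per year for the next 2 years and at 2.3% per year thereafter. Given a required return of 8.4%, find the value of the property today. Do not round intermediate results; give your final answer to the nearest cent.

D_1 = 55624.80000
D_2 = 59963.53440
Terminal value at year 2: TV = D_2×(1+g_2)/(r−g_2) = 61342.69569/0.061 = 1005617.96215
P_0 = D_1/(1+r)^1 + D_2/(1+r)^2 + TV/(1+r)^2
    = 51314.39114 + 51030.36315 + 855804.28690 = 958149.04120

£958149.04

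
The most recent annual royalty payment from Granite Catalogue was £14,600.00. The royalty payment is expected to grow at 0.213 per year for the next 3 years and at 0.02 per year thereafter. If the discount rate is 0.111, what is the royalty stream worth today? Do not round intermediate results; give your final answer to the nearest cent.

£265332.43

D_1 = 17709.80000
D_2 = 21481.98740
D_3 = 26057.65072
Terminal value at year 3: TV = D_3×(1+g_2)/(r−g_2) = 26578.80373/0.091 = 292074.76627
P_0 = D_1/(1+r)^1 + D_2/(1+r)^2 + D_3/(1+r)^3 + TV/(1+r)^3
    = 15940.41404 + 17403.89040 + 19001.72732 + 212986.39414 = 265332.42590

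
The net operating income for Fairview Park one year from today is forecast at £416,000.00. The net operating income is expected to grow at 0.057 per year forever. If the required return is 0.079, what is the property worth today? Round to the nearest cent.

£18909090.91

Growing perpetuity: P = D₁ / (r − g) = £416,000.0000 / (0.079 − 0.057) = £18,909,090.91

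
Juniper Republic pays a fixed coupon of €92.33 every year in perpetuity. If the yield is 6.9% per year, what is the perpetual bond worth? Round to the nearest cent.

€1338.12

Level perpetuity: PV = C / r = €92.33 / 0.069 = €1,338.12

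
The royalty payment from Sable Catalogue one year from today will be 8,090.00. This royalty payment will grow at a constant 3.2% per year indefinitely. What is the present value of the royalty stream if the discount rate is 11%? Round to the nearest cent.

103717.95

Growing perpetuity: P = D₁ / (r − g) = 8,090.0000 / (0.11 − 0.032) = 103,717.95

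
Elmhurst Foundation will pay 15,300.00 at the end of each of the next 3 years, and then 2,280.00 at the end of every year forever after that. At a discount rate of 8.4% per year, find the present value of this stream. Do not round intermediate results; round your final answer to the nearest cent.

60455.95

PV of 3-year annuity: 15,300.00 × [1 − (1+0.084)^−3] / 0.084 = 39146.72249
Perpetuity value at year 3: 2,280.00 / 0.084 = 27142.85714
PV of perpetuity: 27142.85714 / (1+0.084)^3 = 21309.22791
Total PV = 39146.72249 + 21309.22791 = 60455.95040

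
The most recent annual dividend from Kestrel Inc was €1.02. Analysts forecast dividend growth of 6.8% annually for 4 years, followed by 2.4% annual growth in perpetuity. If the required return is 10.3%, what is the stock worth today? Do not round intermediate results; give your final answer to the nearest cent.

D_1 = 1.08936
D_2 = 1.16344
D_3 = 1.24255
D_4 = 1.32704
Terminal value at year 4: TV = D_4×(1+g_2)/(r−g_2) = 1.35889/0.079 = 17.20117
P_0 = D_1/(1+r)^1 + D_2/(1+r)^2 + D_3/(1+r)^3 + D_4/(1+r)^4 + TV/(1+r)^4
    = 0.98763 + 0.95629 + 0.92595 + 0.89657 + 11.62133 = 15.38778

€15.39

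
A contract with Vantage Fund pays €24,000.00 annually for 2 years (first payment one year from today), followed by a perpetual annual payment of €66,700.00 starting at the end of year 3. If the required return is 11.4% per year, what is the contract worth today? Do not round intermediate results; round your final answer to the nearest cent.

PV of 2-year annuity: €24,000.00 × [1 − (1+0.114)^−2] / 0.114 = 40883.29052
Perpetuity value at year 2: €66,700.00 / 0.114 = 585087.71930
PV of perpetuity: 585087.71930 / (1+0.114)^2 = 471466.24107
Total PV = 40883.29052 + 471466.24107 = 512349.53158

€512349.53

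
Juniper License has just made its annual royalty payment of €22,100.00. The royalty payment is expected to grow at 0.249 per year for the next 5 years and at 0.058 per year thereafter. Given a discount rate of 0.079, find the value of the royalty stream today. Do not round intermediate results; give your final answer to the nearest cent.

€2489082.42

D_1 = 27602.90000
D_2 = 34476.02210
D_3 = 43060.55160
D_4 = 53782.62895
D_5 = 67174.50356
Terminal value at year 5: TV = D_5×(1+g_2)/(r−g_2) = 71070.62477/0.021 = 3384315.46512
P_0 = D_1/(1+r)^1 + D_2/(1+r)^2 + D_3/(1+r)^3 + D_4/(1+r)^4 + D_5/(1+r)^5 + TV/(1+r)^5
    = 25581.92771 + 29612.44459 + 34277.98266 + 39678.59161 + 45930.08426 + 2314001.38794 = 2489082.41877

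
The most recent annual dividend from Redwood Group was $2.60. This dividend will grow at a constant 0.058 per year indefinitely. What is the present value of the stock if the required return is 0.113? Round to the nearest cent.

$50.01

D₁ = D₀ × (1 + g) = $2.60 × 1.058 = $2.7508
Growing perpetuity: P = D₁ / (r − g) = $2.7508 / (0.113 − 0.058) = $50.01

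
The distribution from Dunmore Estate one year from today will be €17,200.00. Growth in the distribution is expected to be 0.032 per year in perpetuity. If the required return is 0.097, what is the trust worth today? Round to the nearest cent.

Growing perpetuity: P = D₁ / (r − g) = €17,200.0000 / (0.097 − 0.032) = €264,615.38

€264615.38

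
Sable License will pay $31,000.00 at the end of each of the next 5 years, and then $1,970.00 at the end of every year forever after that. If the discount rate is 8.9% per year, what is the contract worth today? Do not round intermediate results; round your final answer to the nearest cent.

$135345.00

PV of 5-year annuity: $31,000.00 × [1 − (1+0.089)^−5] / 0.089 = 120892.70419
Perpetuity value at year 5: $1,970.00 / 0.089 = 22134.83146
PV of perpetuity: 22134.83146 / (1+0.089)^5 = 14452.29510
Total PV = 120892.70419 + 14452.29510 = 135344.99928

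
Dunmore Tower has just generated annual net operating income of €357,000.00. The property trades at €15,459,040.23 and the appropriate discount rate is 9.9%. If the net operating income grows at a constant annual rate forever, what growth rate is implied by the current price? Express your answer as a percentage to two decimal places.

7.42%

P = D₀(1+g)/(r−g) ⇒ P(r−g) = D₀(1+g) ⇒ g(P+D₀) = P·r − D₀
g = (P·r − D₀)/(P + D₀) = (€15,459,040.23×0.099 − €357,000.00) / (€15,459,040.23 + €357,000.00) = 0.074193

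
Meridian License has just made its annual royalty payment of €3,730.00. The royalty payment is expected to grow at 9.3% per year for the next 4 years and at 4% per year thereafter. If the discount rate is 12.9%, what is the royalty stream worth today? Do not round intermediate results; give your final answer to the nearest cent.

€52055.46

D_1 = 4076.89000
D_2 = 4456.04077
D_3 = 4870.45256
D_4 = 5323.40465
Terminal value at year 4: TV = D_4×(1+g_2)/(r−g_2) = 5536.34084/0.089 = 62206.07681
P_0 = D_1/(1+r)^1 + D_2/(1+r)^2 + D_3/(1+r)^3 + D_4/(1+r)^4 + TV/(1+r)^4
    = 3611.06289 + 3495.91828 + 3384.44524 + 3276.52670 + 38287.50306 = 52055.45618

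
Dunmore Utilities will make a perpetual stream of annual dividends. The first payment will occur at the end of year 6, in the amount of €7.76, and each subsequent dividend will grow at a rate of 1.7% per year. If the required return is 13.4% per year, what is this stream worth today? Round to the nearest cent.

Value at end of year 5: C₁ / (r − g) = €7.76 / (0.134 − 0.017) = €66.3248
Discount to today: PV = €66.3248 / (1 + 0.134)^5 = €66.3248 / 1.875276 = €35.37

€35.37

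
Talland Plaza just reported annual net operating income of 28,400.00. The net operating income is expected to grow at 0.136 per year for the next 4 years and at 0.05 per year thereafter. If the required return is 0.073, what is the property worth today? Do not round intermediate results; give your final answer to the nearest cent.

1760182.18

D_1 = 32262.40000
D_2 = 36650.08640
D_3 = 41634.49815
D_4 = 47296.78990
Terminal value at year 4: TV = D_4×(1+g_2)/(r−g_2) = 49661.62939/0.023 = 2159201.27799
P_0 = D_1/(1+r)^1 + D_2/(1+r)^2 + D_3/(1+r)^3 + D_4/(1+r)^4 + TV/(1+r)^4
    = 30067.47437 + 31832.85264 + 33701.88313 + 35680.65167 + 1628899.31526 = 1760182.17707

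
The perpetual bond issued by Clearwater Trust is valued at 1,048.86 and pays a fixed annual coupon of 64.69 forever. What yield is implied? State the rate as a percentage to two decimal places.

6.17%

P = C/r ⇒ r = C/P = 64.69/1,048.86 = 0.061676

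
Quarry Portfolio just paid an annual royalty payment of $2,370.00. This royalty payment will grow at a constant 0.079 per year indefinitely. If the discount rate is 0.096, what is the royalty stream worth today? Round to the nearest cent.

$150425.29

D₁ = D₀ × (1 + g) = $2,370.00 × 1.079 = $2,557.2300
Growing perpetuity: P = D₁ / (r − g) = $2,557.2300 / (0.096 − 0.079) = $150,425.29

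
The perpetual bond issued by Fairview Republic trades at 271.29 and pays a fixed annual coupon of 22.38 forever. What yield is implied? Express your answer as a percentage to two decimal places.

P = C/r ⇒ r = C/P = 22.38/271.29 = 0.082495

8.25%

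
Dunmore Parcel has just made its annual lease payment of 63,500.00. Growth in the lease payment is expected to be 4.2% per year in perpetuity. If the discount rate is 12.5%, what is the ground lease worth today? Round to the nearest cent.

D₁ = D₀ × (1 + g) = 63,500.00 × 1.042 = 66,167.0000
Growing perpetuity: P = D₁ / (r − g) = 66,167.0000 / (0.125 − 0.042) = 797,192.77

797192.77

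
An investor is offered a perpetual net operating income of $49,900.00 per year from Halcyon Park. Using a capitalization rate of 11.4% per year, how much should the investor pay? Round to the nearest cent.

Level perpetuity: PV = C / r = $49,900.00 / 0.114 = $437,719.30

$437719.30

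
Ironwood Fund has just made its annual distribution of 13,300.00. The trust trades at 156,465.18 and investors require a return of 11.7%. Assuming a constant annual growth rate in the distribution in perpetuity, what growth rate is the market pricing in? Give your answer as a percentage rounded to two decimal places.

2.95%

P = D₀(1+g)/(r−g) ⇒ P(r−g) = D₀(1+g) ⇒ g(P+D₀) = P·r − D₀
g = (P·r − D₀)/(P + D₀) = (156,465.18×0.117 − 13,300.00) / (156,465.18 + 13,300.00) = 0.029490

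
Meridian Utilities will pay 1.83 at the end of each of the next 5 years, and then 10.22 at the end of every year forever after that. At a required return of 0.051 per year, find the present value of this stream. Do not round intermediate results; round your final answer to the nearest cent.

PV of 5-year annuity: 1.83 × [1 − (1+0.051)^−5] / 0.051 = 7.90109
Perpetuity value at year 5: 10.22 / 0.051 = 200.39216
PV of perpetuity: 200.39216 / (1+0.051)^5 = 156.26695
Total PV = 7.90109 + 156.26695 = 164.16804

164.17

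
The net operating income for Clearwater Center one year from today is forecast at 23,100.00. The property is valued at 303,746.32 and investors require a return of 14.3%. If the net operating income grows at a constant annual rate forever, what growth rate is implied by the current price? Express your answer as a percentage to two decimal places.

P = D₁/(r−g) ⇒ g = r − D₁/P = 0.143 − 23,100.00/303,746.32 = 0.066950

6.69%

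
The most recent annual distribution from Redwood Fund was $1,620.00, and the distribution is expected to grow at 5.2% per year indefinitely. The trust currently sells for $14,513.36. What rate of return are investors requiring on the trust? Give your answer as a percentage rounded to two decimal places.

16.94%

D₁ = $1,620.00 × 1.052 = $1,704.2400
P = D₁/(r − g) ⇒ r = D₁/P + g = $1,704.2400/$14,513.36 + 0.052 = 0.117426 + 0.052 = 0.169426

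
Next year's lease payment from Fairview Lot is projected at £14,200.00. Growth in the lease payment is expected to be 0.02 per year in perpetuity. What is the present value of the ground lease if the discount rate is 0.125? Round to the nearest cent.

Growing perpetuity: P = D₁ / (r − g) = £14,200.0000 / (0.125 − 0.02) = £135,238.10

£135238.10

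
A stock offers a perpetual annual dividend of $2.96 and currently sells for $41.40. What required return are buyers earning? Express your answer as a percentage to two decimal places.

7.15%

P = C/r ⇒ r = C/P = $2.96/$41.40 = 0.071498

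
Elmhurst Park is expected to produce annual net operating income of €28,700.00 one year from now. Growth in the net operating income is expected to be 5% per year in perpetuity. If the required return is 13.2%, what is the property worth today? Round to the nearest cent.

Growing perpetuity: P = D₁ / (r − g) = €28,700.0000 / (0.132 − 0.05) = €350,000.00

€350000.00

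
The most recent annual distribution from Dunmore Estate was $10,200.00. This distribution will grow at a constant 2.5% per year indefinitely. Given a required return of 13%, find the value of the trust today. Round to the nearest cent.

$99571.43

D₁ = D₀ × (1 + g) = $10,200.00 × 1.025 = $10,455.0000
Growing perpetuity: P = D₁ / (r − g) = $10,455.0000 / (0.13 − 0.025) = $99,571.43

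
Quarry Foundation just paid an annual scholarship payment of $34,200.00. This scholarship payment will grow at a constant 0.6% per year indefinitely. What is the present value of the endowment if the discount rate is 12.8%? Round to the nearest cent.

D₁ = D₀ × (1 + g) = $34,200.00 × 1.006 = $34,405.2000
Growing perpetuity: P = D₁ / (r − g) = $34,405.2000 / (0.128 − 0.006) = $282,009.84

$282009.84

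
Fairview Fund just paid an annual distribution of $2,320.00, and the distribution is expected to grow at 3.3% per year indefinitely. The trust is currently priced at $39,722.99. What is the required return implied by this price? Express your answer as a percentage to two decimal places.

D₁ = $2,320.00 × 1.033 = $2,396.5600
P = D₁/(r − g) ⇒ r = D₁/P + g = $2,396.5600/$39,722.99 + 0.033 = 0.060332 + 0.033 = 0.093332

9.33%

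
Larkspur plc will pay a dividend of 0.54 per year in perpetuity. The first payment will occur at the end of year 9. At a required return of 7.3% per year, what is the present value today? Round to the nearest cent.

4.21

Value at end of year 8: C / r = 0.54 / 0.073 = 7.3973
Discount to today: PV = 7.3973 / (1 + 0.073)^8 = 7.3973 / 1.757105 = 4.21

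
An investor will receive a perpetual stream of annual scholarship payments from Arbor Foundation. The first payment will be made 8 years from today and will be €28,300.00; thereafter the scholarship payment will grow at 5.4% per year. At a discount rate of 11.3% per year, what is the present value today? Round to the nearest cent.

Value at end of year 7: C₁ / (r − g) = €28,300.00 / (0.113 − 0.054) = €479,661.0169
Discount to today: PV = €479,661.0169 / (1 + 0.113)^7 = €479,661.0169 / 2.115759 = €226,708.75

€226708.75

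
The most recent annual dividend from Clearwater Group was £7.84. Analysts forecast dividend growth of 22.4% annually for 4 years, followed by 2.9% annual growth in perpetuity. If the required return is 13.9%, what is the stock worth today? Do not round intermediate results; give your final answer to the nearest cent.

£135.47

D_1 = 9.59616
D_2 = 11.74570
D_3 = 14.37674
D_4 = 17.59713
Terminal value at year 4: TV = D_4×(1+g_2)/(r−g_2) = 18.10744/0.11 = 164.61311
P_0 = D_1/(1+r)^1 + D_2/(1+r)^2 + D_3/(1+r)^3 + D_4/(1+r)^4 + TV/(1+r)^4
    = 8.42507 + 9.05381 + 9.72947 + 10.45555 + 97.80691 = 135.47081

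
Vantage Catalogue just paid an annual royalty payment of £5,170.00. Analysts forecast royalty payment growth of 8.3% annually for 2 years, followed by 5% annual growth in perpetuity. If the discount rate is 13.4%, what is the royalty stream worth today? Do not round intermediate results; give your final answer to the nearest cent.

£68595.80

D_1 = 5599.11000
D_2 = 6063.83613
Terminal value at year 2: TV = D_2×(1+g_2)/(r−g_2) = 6367.02794/0.084 = 75797.95163
P_0 = D_1/(1+r)^1 + D_2/(1+r)^2 + TV/(1+r)^2
    = 4937.48677 + 4715.43049 + 58942.88111 = 68595.79837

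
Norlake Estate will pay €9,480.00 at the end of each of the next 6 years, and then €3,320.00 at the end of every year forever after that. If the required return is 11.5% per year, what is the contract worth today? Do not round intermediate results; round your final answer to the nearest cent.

PV of 6-year annuity: €9,480.00 × [1 − (1+0.115)^−6] / 0.115 = 39534.38743
Perpetuity value at year 6: €3,320.00 / 0.115 = 28869.56522
PV of perpetuity: 28869.56522 / (1+0.115)^6 = 15024.18903
Total PV = 39534.38743 + 15024.18903 = 54558.57646

€54558.58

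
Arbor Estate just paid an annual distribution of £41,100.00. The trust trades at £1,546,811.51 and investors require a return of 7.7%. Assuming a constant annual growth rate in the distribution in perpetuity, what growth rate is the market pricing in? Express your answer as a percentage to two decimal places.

4.91%

P = D₀(1+g)/(r−g) ⇒ P(r−g) = D₀(1+g) ⇒ g(P+D₀) = P·r − D₀
g = (P·r − D₀)/(P + D₀) = (£1,546,811.51×0.077 − £41,100.00) / (£1,546,811.51 + £41,100.00) = 0.049124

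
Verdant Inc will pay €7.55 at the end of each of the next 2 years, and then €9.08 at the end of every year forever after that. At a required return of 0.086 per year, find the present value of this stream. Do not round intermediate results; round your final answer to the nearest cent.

€102.88

PV of 2-year annuity: €7.55 × [1 − (1+0.086)^−2] / 0.086 = 13.35370
Perpetuity value at year 2: €9.08 / 0.086 = 105.58140
PV of perpetuity: 105.58140 / (1+0.086)^2 = 89.52158
Total PV = 13.35370 + 89.52158 = 102.87528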